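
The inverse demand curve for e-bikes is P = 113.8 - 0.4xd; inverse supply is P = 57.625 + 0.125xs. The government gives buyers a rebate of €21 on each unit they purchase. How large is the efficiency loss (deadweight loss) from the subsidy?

Pre-subsidy: 113.8 - 0.4x = 57.625 + 0.125x gives x* = 107 and P* = 71.
With the rebate, buyers effectively pay Pb = Ps − 21, where Ps is the price sellers receive.
On the curves, Pb = 113.8 - 0.4x and Ps = 57.625 + 0.125x; the wedge Ps − Pb = 21 gives 57.625 + 0.125x − (113.8 - 0.4x) = 21, so x' = 147.
Then Pb = 113.8 − 0.4·147 = 55 and Ps = 57.625 + 0.125·147 = 76.
The subsidy expands output by 147 − 107 = 40 past the efficient level; on those units the gap between marginal cost and willingness to pay runs from 0 up to 21.
DWL = ½ × 21 × 40 = 420.

Deadweight loss = €420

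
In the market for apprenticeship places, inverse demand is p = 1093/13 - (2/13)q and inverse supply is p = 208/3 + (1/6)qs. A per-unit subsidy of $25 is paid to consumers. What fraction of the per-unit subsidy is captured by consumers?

Pre-subsidy: 1093/13 - (2/13)q = 208/3 + (1/6)q gives q* = 46 and p* = 77.
With the rebate, buyers effectively pay pb = ps − 25, where ps is the price sellers receive.
On the curves, pb = 1093/13 - (2/13)q and ps = 208/3 + (1/6)q; the wedge ps − pb = 25 gives 208/3 + (1/6)q − (1093/13 - (2/13)q) = 25, so q' = 124.
Then pb = 1093/13 − (2/13)·124 = 65 and ps = 208/3 + (1/6)·124 = 90.
Buyers' price falls by p* − pb = 77 − 65 = 12; sellers' price rises by ps − p* = 90 − 77 = 13.
So consumers capture 12/25 = 0.48 of each unit of subsidy.

Consumer share = 0.48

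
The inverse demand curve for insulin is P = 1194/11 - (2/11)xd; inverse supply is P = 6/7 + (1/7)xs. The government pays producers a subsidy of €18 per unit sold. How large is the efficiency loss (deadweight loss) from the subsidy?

Pre-subsidy: 1194/11 - (2/11)x = 6/7 + (1/7)x gives x* = 331.68 and P* = 48.24.
With the subsidy, sellers receive Ps = Pb + 18 for each unit, where Pb is the price buyers pay.
On the curves, Pb = 1194/11 - (2/11)x and Ps = 6/7 + (1/7)x; the wedge Ps − Pb = 18 gives 6/7 + (1/7)x − (1194/11 - (2/11)x) = 18, so x' = 387.12.
Then Pb = 1194/11 − (2/11)·387.12 = 38.16 and Ps = 6/7 + (1/7)·387.12 = 56.16.
The subsidy expands output by 387.12 − 331.68 = 55.44 past the efficient level; on those units the gap between marginal cost and willingness to pay runs from 0 up to 18.
DWL = ½ × 18 × 55.44 = 498.96.

Deadweight loss = €498.96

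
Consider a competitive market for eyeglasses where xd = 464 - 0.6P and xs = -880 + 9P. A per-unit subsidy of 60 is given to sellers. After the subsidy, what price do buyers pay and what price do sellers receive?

Buyers pay 83.75; sellers receive 143.75

Pre-subsidy: 464 - 0.6P = -880 + 9P gives P* = 140, x* = 380.
With the subsidy, sellers receive Ps = Pb + 60 for each unit, where Pb is the price buyers pay.
Supply in terms of Pb becomes xs = -880 + 9(Pb + 60) = -340 + 9Pb. Setting this equal to demand: 464 - 0.6Pb = -340 + 9Pb, so Pb = 83.75.
Sellers receive Ps = 83.75 + 60 = 143.75; x' = 464 − 0.6·83.75 = 413.75.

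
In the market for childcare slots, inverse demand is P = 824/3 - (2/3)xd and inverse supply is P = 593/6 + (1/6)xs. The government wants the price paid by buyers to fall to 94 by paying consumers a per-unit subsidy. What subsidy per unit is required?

At a buyer price of 94, quantity demanded is 412 − 1.5·94 = 271.
Sellers supply 271 only when they receive Ps = 593/6 + (1/6)·271 = 144.
s = Ps − Pb = 144 − 94 = 50.

Required subsidy s = 50 per unit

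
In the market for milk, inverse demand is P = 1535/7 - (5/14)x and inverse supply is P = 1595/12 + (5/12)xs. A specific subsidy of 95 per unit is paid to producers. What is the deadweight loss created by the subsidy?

Deadweight loss = 75810/13

Pre-subsidy: 1535/7 - (5/14)x = 1595/12 + (5/12)x gives x* = 1451/13 and P* = 4665/26.
With the subsidy, sellers receive Ps = Pb + 95 for each unit, where Pb is the price buyers pay.
On the curves, Pb = 1535/7 - (5/14)x and Ps = 1595/12 + (5/12)x; the wedge Ps − Pb = 95 gives 1595/12 + (5/12)x − (1535/7 - (5/14)x) = 95, so x' = 3047/13.
Then Pb = 1535/7 − (5/14)·(3047/13) = 3525/26 and Ps = 1595/12 + (5/12)·(3047/13) = 5995/26.
The subsidy expands output by 3047/13 − 1451/13 = 1596/13 past the efficient level; on those units the gap between marginal cost and willingness to pay runs from 0 up to 95.
DWL = ½ × 95 × 1596/13 = 75810/13.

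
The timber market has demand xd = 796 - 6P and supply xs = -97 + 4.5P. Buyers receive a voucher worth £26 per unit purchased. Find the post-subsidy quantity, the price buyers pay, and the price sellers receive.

Pre-subsidy: 796 - 6P = -97 + 4.5P gives P* = 1786/21, x* = 2000/7.
With the rebate, buyers effectively pay Pb = Ps − 26, where Ps is the price sellers receive.
Demand in terms of Ps becomes xd = 796 − 6(Ps − 26) = 952 - 6Ps. Setting this equal to supply: 952 - 6Ps = -97 + 4.5Ps, so Ps = 2098/21.
Buyers pay Pb = 2098/21 − 26 = 1552/21; x' = -97 + 4.5·(2098/21) = 2468/7.

x' = 2468/7; buyers pay 1552/21; sellers receive 2098/21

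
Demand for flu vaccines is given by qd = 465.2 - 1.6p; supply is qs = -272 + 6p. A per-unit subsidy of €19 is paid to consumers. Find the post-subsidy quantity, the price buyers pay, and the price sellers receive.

Pre-subsidy: 465.2 - 1.6p = -272 + 6p gives p* = 97, q* = 310.
With the rebate, buyers effectively pay pb = ps − 19, where ps is the price sellers receive.
Demand in terms of ps becomes qd = 465.2 − 1.6(ps − 19) = 495.6 - 1.6ps. Setting this equal to supply: 495.6 - 1.6ps = -272 + 6ps, so ps = 101.
Buyers pay pb = 101 − 19 = 82; q' = -272 + 6·101 = 334.

q' = 334; buyers pay €82; sellers receive €101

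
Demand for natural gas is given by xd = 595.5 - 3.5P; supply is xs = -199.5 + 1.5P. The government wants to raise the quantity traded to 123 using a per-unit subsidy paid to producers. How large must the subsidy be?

At x = 123, invert demand for the buyer price: Pb = (595.5 − 123)/3.5 = 135; invert supply for the seller price: Ps = (123 − (-199.5))/1.5 = 215.
The subsidy must fill the gap: s = Ps − Pb = 215 − 135 = 80.

Required subsidy s = 80 per unit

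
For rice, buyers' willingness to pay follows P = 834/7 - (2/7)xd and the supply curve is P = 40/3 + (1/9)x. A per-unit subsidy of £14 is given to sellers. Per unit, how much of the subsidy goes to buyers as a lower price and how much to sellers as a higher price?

Pre-subsidy: 834/7 - (2/7)x = 40/3 + (1/9)x gives x* = 266.64 and P* = 42.96.
With the subsidy, sellers receive Ps = Pb + 14 for each unit, where Pb is the price buyers pay.
On the curves, Pb = 834/7 - (2/7)x and Ps = 40/3 + (1/9)x; the wedge Ps − Pb = 14 gives 40/3 + (1/9)x − (834/7 - (2/7)x) = 14, so x' = 301.92.
Then Pb = 834/7 − (2/7)·301.92 = 32.88 and Ps = 40/3 + (1/9)·301.92 = 46.88.
Buyers' price falls by P* − Pb = 42.96 − 32.88 = 10.08; sellers' price rises by Ps − P* = 46.88 − 42.96 = 3.92.

Buyers gain £10.08 per unit; sellers gain £3.92 per unit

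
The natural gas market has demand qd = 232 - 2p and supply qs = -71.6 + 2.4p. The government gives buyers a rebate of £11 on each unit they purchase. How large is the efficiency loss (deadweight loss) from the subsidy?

Pre-subsidy: 232 - 2p = -71.6 + 2.4p gives p* = 69, q* = 94.
With the rebate, buyers effectively pay pb = ps − 11, where ps is the price sellers receive.
Demand in terms of ps becomes qd = 232 − 2(ps − 11) = 254 - 2ps. Setting this equal to supply: 254 - 2ps = -71.6 + 2.4ps, so ps = 74.
Buyers pay pb = 74 − 11 = 63; q' = -71.6 + 2.4·74 = 106.
The subsidy expands output by 106 − 94 = 12 past the efficient level; on those units the gap between marginal cost and willingness to pay runs from 0 up to 11.
DWL = ½ × 11 × 12 = 66.

Deadweight loss = £66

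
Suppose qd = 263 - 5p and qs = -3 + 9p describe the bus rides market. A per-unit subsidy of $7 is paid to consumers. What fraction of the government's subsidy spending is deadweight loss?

DWL / government spending = 15/254

Pre-subsidy: 263 - 5p = -3 + 9p gives p* = 19, q* = 168.
With the rebate, buyers effectively pay pb = ps − 7, where ps is the price sellers receive.
Demand in terms of ps becomes qd = 263 − 5(ps − 7) = 298 - 5ps. Setting this equal to supply: 298 - 5ps = -3 + 9ps, so ps = 21.5.
Buyers pay pb = 21.5 − 7 = 14.5; q' = -3 + 9·21.5 = 190.5.
ΔCS = ½(168 + 190.5)(19 − 14.5) = 806.625; ΔPS = ½(168 + 190.5)(21.5 − 19) = 448.125.
Government spending = 7 × 190.5 = 1333.5.
DWL = ½ × 7 × (190.5 − 168) = 78.75; fraction = 78.75 / 1333.5 = 15/254.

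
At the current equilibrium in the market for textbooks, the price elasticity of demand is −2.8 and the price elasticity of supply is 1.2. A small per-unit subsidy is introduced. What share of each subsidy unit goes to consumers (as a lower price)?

Consumer share = 0.3

For a small subsidy around the equilibrium, the benefit split depends on the relative slopes, which at a point are proportional to the elasticities.
Buyer share = εs/(εs + |εd|) = 1.2/(1.2 + 2.8) = 0.3; seller share = |εd|/(εs + |εd|) = 0.7.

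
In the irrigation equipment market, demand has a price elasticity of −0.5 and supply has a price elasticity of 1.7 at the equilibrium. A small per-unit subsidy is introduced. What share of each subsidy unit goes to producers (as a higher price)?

For a small subsidy around the equilibrium, the benefit split depends on the relative slopes, which at a point are proportional to the elasticities.
Buyer share = εs/(εs + |εd|) = 1.7/(1.7 + 0.5) = 17/22; seller share = |εd|/(εs + |εd|) = 5/22.
So producers capture 5/22 of the subsidy.

Producer share = 5/22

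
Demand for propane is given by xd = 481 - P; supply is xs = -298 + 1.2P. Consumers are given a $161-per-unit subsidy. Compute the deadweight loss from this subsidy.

Pre-subsidy: 481 - P = -298 + 1.2P gives P* = 3895/11, x* = 1396/11.
With the rebate, buyers effectively pay Pb = Ps − 161, where Ps is the price sellers receive.
Demand in terms of Ps becomes xd = 481 − 1(Ps − 161) = 642 - Ps. Setting this equal to supply: 642 - Ps = -298 + 1.2Ps, so Ps = 4700/11.
Buyers pay Pb = 4700/11 − 161 = 2929/11; x' = -298 + 1.2·(4700/11) = 2362/11.
The subsidy expands output by 2362/11 − 1396/11 = 966/11 past the efficient level; on those units the gap between marginal cost and willingness to pay runs from 0 up to 161.
DWL = ½ × 161 × 966/11 = 77763/11.

Deadweight loss = 77763/11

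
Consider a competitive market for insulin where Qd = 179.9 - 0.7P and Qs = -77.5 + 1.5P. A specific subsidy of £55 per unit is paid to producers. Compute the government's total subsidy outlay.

Government cost = £6833.75

Pre-subsidy: 179.9 - 0.7P = -77.5 + 1.5P gives P* = 117, Q* = 98.
With the subsidy, sellers receive Ps = Pb + 55 for each unit, where Pb is the price buyers pay.
Supply in terms of Pb becomes Qs = -77.5 + 1.5(Pb + 55) = 5 + 1.5Pb. Setting this equal to demand: 179.9 - 0.7Pb = 5 + 1.5Pb, so Pb = 79.5.
Sellers receive Ps = 79.5 + 55 = 134.5; Q' = 179.9 − 0.7·79.5 = 124.25.
Government outlay = subsidy × quantity = 55 × 124.25 = 6833.75.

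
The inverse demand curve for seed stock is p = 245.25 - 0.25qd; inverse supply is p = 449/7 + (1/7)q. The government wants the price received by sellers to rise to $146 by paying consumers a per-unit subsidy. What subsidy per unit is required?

Required subsidy s = $44 per unit

At a seller price of 146, quantity supplied is -449 + 7·146 = 573.
Buyers absorb 573 only when they pay pb = 245.25 − 0.25·573 = 102.
s = ps − pb = 146 − 102 = 44.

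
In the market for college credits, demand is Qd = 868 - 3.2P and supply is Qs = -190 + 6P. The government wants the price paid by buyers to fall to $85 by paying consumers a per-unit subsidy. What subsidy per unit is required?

Required subsidy s = $46 per unit

At a buyer price of 85, quantity demanded is 868 − 3.2·85 = 596.
Sellers supply 596 only when they receive Ps with -190 + 6·Ps = 596, i.e. Ps = 131.
s = Ps − Pb = 131 − 85 = 46.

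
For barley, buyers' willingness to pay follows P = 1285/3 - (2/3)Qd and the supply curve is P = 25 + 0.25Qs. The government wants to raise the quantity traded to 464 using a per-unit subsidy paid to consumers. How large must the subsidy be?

At Q = 464, from the demand curve buyers pay Pb = 1285/3 − (2/3)·464 = 119; from the supply curve sellers need Ps = 25 + 0.25·464 = 141.
The subsidy must fill the gap: s = Ps − Pb = 141 − 119 = 22.

Required subsidy s = 22 per unit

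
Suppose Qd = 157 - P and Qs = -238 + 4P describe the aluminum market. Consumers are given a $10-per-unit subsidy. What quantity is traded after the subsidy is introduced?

Q' = 86

Pre-subsidy: 157 - P = -238 + 4P gives P* = 79, Q* = 78.
With the rebate, buyers effectively pay Pb = Ps − 10, where Ps is the price sellers receive.
Demand in terms of Ps becomes Qd = 157 − 1(Ps − 10) = 167 - Ps. Setting this equal to supply: 167 - Ps = -238 + 4Ps, so Ps = 81.
Buyers pay Pb = 81 − 10 = 71; Q' = -238 + 4·81 = 86.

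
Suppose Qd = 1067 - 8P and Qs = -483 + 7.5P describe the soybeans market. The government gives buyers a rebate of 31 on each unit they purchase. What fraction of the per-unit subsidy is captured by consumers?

Consumer share = 15/31

Pre-subsidy: 1067 - 8P = -483 + 7.5P gives P* = 100, Q* = 267.
With the rebate, buyers effectively pay Pb = Ps − 31, where Ps is the price sellers receive.
Demand in terms of Ps becomes Qd = 1067 − 8(Ps − 31) = 1315 - 8Ps. Setting this equal to supply: 1315 - 8Ps = -483 + 7.5Ps, so Ps = 116.
Buyers pay Pb = 116 − 31 = 85; Q' = -483 + 7.5·116 = 387.
Buyers' price falls by P* − Pb = 100 − 85 = 15; sellers' price rises by Ps − P* = 116 − 100 = 16.
So consumers capture 15/31 = 15/31 of each unit of subsidy.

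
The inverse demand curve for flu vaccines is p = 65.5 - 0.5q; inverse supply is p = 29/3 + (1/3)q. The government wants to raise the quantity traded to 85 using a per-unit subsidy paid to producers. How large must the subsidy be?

Required subsidy s = 15 per unit

At q = 85, from the demand curve buyers pay pb = 65.5 − 0.5·85 = 23; from the supply curve sellers need ps = 29/3 + (1/3)·85 = 38.
The subsidy must fill the gap: s = ps − pb = 38 − 23 = 15.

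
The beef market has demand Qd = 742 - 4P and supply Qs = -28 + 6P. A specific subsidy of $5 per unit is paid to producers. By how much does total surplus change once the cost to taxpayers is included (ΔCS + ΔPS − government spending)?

Pre-subsidy: 742 - 4P = -28 + 6P gives P* = 77, Q* = 434.
With the subsidy, sellers receive Ps = Pb + 5 for each unit, where Pb is the price buyers pay.
Supply in terms of Pb becomes Qs = -28 + 6(Pb + 5) = 2 + 6Pb. Setting this equal to demand: 742 - 4Pb = 2 + 6Pb, so Pb = 74.
Sellers receive Ps = 74 + 5 = 79; Q' = 742 − 4·74 = 446.
ΔCS = ½(434 + 446)(77 − 74) = 1320; ΔPS = ½(434 + 446)(79 − 77) = 880.
Government spending = 5 × 446 = 2230.
Net change = 1320 + 880 − 2230 = -30. The loss equals the DWL triangle ½·5·12.

Net change in total surplus = -$30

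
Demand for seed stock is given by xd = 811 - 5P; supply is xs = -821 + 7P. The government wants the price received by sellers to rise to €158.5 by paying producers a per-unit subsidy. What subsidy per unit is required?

At a seller price of 158.5, quantity supplied is -821 + 7·158.5 = 288.5.
Buyers absorb 288.5 only when they pay Pb with 811 − 5·Pb = 288.5, i.e. Pb = 104.5.
s = Ps − Pb = 158.5 − 104.5 = 54.

Required subsidy s = €54 per unit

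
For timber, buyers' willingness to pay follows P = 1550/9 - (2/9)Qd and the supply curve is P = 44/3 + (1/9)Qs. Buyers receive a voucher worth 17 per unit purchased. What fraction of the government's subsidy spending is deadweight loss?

DWL / government spending = 153/3142

Pre-subsidy: 1550/9 - (2/9)Q = 44/3 + (1/9)Q gives Q* = 1418/3 and P* = 1814/27.
With the rebate, buyers effectively pay Pb = Ps − 17, where Ps is the price sellers receive.
On the curves, Pb = 1550/9 - (2/9)Q and Ps = 44/3 + (1/9)Q; the wedge Ps − Pb = 17 gives 44/3 + (1/9)Q − (1550/9 - (2/9)Q) = 17, so Q' = 1571/3.
Then Pb = 1550/9 − (2/9)·(1571/3) = 1508/27 and Ps = 44/3 + (1/9)·(1571/3) = 1967/27.
ΔCS = ½(1418/3 + 1571/3)(1814/27 − 1508/27) = 50813/9; ΔPS = ½(1418/3 + 1571/3)(1967/27 − 1814/27) = 50813/18.
Government spending = 17 × 1571/3 = 26707/3.
DWL = ½ × 17 × (1571/3 − 1418/3) = 433.5; fraction = 433.5 / (26707/3) = 153/3142.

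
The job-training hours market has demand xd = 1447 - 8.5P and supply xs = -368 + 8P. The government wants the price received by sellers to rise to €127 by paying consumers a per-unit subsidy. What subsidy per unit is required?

At a seller price of 127, quantity supplied is -368 + 8·127 = 648.
Buyers absorb 648 only when they pay Pb with 1447 − 8.5·Pb = 648, i.e. Pb = 94.
s = Ps − Pb = 127 − 94 = 33.

Required subsidy s = €33 per unit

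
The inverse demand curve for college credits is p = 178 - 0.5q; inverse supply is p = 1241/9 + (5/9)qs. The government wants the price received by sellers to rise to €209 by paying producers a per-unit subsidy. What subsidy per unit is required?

Required subsidy s = €95 per unit

At a seller price of 209, quantity supplied is -248.2 + 1.8·209 = 128.
Buyers absorb 128 only when they pay pb = 178 − 0.5·128 = 114.
s = ps − pb = 209 − 114 = 95.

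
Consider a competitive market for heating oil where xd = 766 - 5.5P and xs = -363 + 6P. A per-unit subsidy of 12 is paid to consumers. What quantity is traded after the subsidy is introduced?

x' = 5991/23

Pre-subsidy: 766 - 5.5P = -363 + 6P gives P* = 2258/23, x* = 5199/23.
With the rebate, buyers effectively pay Pb = Ps − 12, where Ps is the price sellers receive.
Demand in terms of Ps becomes xd = 766 − 5.5(Ps − 12) = 832 - 5.5Ps. Setting this equal to supply: 832 - 5.5Ps = -363 + 6Ps, so Ps = 2390/23.
Buyers pay Pb = 2390/23 − 12 = 2114/23; x' = -363 + 6·(2390/23) = 5991/23.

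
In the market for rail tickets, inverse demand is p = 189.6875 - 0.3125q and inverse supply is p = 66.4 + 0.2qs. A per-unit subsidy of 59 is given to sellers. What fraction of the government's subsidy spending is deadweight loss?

Pre-subsidy: 189.6875 - 0.3125q = 66.4 + 0.2q gives q* = 9863/41 and p* = 4695/41.
With the subsidy, sellers receive ps = pb + 59 for each unit, where pb is the price buyers pay.
On the curves, pb = 189.6875 - 0.3125q and ps = 66.4 + 0.2q; the wedge ps − pb = 59 gives 66.4 + 0.2q − (189.6875 - 0.3125q) = 59, so q' = 14583/41.
Then pb = 189.6875 − 0.3125·(14583/41) = 3220/41 and ps = 66.4 + 0.2·(14583/41) = 5639/41.
ΔCS = ½(9863/41 + 14583/41)(4695/41 − 3220/41) = 18028925/1681; ΔPS = ½(9863/41 + 14583/41)(5639/41 − 4695/41) = 11538512/1681.
Government spending = 59 × 14583/41 = 860397/41.
DWL = ½ × 59 × (14583/41 − 9863/41) = 139240/41; fraction = (139240/41) / (860397/41) = 2360/14583.

DWL / government spending = 2360/14583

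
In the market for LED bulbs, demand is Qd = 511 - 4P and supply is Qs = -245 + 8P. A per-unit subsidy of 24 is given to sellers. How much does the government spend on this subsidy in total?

Government cost = 7752

Pre-subsidy: 511 - 4P = -245 + 8P gives P* = 63, Q* = 259.
With the subsidy, sellers receive Ps = Pb + 24 for each unit, where Pb is the price buyers pay.
Supply in terms of Pb becomes Qs = -245 + 8(Pb + 24) = -53 + 8Pb. Setting this equal to demand: 511 - 4Pb = -53 + 8Pb, so Pb = 47.
Sellers receive Ps = 47 + 24 = 71; Q' = 511 − 4·47 = 323.
Government outlay = subsidy × quantity = 24 × 323 = 7752.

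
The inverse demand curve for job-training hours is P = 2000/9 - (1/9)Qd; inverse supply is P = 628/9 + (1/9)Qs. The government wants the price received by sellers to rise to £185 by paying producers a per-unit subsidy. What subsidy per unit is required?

Required subsidy s = £78 per unit

At a seller price of 185, quantity supplied is -628 + 9·185 = 1037.
Buyers absorb 1037 only when they pay Pb = 2000/9 − (1/9)·1037 = 107.
s = Ps − Pb = 185 − 107 = 78.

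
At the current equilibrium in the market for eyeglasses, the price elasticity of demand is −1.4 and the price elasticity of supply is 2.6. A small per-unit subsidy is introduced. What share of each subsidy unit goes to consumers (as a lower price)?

Consumer share = 0.65

For a small subsidy around the equilibrium, the benefit split depends on the relative slopes, which at a point are proportional to the elasticities.
Buyer share = εs/(εs + |εd|) = 2.6/(2.6 + 1.4) = 0.65; seller share = |εd|/(εs + |εd|) = 0.35.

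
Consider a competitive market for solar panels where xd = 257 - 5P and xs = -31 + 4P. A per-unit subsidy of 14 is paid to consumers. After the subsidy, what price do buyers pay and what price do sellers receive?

Pre-subsidy: 257 - 5P = -31 + 4P gives P* = 32, x* = 97.
With the rebate, buyers effectively pay Pb = Ps − 14, where Ps is the price sellers receive.
Demand in terms of Ps becomes xd = 257 − 5(Ps − 14) = 327 - 5Ps. Setting this equal to supply: 327 - 5Ps = -31 + 4Ps, so Ps = 358/9.
Buyers pay Pb = 358/9 − 14 = 232/9; x' = -31 + 4·(358/9) = 1153/9.

Buyers pay 232/9; sellers receive 358/9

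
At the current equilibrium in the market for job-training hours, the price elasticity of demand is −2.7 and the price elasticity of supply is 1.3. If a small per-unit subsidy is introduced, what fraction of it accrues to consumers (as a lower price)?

For a small subsidy around the equilibrium, the benefit split depends on the relative slopes, which at a point are proportional to the elasticities.
Buyer share = εs/(εs + |εd|) = 1.3/(1.3 + 2.7) = 0.325; seller share = |εd|/(εs + |εd|) = 0.675.

Consumer share = 0.325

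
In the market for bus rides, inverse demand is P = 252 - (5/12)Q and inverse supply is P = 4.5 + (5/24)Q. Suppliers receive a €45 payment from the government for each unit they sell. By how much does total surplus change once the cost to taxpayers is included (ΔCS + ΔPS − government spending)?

Pre-subsidy: 252 - (5/12)Q = 4.5 + (5/24)Q gives Q* = 396 and P* = 87.
With the subsidy, sellers receive Ps = Pb + 45 for each unit, where Pb is the price buyers pay.
On the curves, Pb = 252 - (5/12)Q and Ps = 4.5 + (5/24)Q; the wedge Ps − Pb = 45 gives 4.5 + (5/24)Q − (252 - (5/12)Q) = 45, so Q' = 468.
Then Pb = 252 − (5/12)·468 = 57 and Ps = 4.5 + (5/24)·468 = 102.
ΔCS = ½(396 + 468)(87 − 57) = 12960; ΔPS = ½(396 + 468)(102 − 87) = 6480.
Government spending = 45 × 468 = 21060.
Net change = 12960 + 6480 − 21060 = -1620. The loss equals the DWL triangle ½·45·72.

Net change in total surplus = -€1620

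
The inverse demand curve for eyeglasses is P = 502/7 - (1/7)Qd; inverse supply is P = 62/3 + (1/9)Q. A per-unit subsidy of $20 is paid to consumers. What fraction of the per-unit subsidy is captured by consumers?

Pre-subsidy: 502/7 - (1/7)Q = 62/3 + (1/9)Q gives Q* = 201 and P* = 43.
With the rebate, buyers effectively pay Pb = Ps − 20, where Ps is the price sellers receive.
On the curves, Pb = 502/7 - (1/7)Q and Ps = 62/3 + (1/9)Q; the wedge Ps − Pb = 20 gives 62/3 + (1/9)Q − (502/7 - (1/7)Q) = 20, so Q' = 279.75.
Then Pb = 502/7 − (1/7)·279.75 = 31.75 and Ps = 62/3 + (1/9)·279.75 = 51.75.
Buyers' price falls by P* − Pb = 43 − 31.75 = 11.25; sellers' price rises by Ps − P* = 51.75 − 43 = 8.75.
So consumers capture 11.25/20 = 0.5625 of each unit of subsidy.

Consumer share = 0.5625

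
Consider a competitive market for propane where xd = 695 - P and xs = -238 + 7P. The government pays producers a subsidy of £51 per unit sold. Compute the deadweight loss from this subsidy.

Deadweight loss = £1137.9375

Pre-subsidy: 695 - P = -238 + 7P gives P* = 116.625, x* = 578.375.
With the subsidy, sellers receive Ps = Pb + 51 for each unit, where Pb is the price buyers pay.
Supply in terms of Pb becomes xs = -238 + 7(Pb + 51) = 119 + 7Pb. Setting this equal to demand: 695 - Pb = 119 + 7Pb, so Pb = 72.
Sellers receive Ps = 72 + 51 = 123; x' = 695 − 1·72 = 623.
The subsidy expands output by 623 − 578.375 = 44.625 past the efficient level; on those units the gap between marginal cost and willingness to pay runs from 0 up to 51.
DWL = ½ × 51 × 44.625 = 1137.9375.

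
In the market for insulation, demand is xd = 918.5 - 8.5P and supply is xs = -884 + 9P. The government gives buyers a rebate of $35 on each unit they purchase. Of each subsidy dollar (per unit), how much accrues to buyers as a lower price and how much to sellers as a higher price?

Pre-subsidy: 918.5 - 8.5P = -884 + 9P gives P* = 103, x* = 43.
With the rebate, buyers effectively pay Pb = Ps − 35, where Ps is the price sellers receive.
Demand in terms of Ps becomes xd = 918.5 − 8.5(Ps − 35) = 1216 - 8.5Ps. Setting this equal to supply: 1216 - 8.5Ps = -884 + 9Ps, so Ps = 120.
Buyers pay Pb = 120 − 35 = 85; x' = -884 + 9·120 = 196.
Buyers' price falls by P* − Pb = 103 − 85 = 18; sellers' price rises by Ps − P* = 120 − 103 = 17.

Buyers gain $18 per unit; sellers gain $17 per unit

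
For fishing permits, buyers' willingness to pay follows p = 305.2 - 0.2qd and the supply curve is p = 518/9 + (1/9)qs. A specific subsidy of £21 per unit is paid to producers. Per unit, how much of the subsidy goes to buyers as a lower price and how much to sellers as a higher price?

Buyers gain £13.5 per unit; sellers gain £7.5 per unit

Pre-subsidy: 305.2 - 0.2q = 518/9 + (1/9)q gives q* = 796 and p* = 146.
With the subsidy, sellers receive ps = pb + 21 for each unit, where pb is the price buyers pay.
On the curves, pb = 305.2 - 0.2q and ps = 518/9 + (1/9)q; the wedge ps − pb = 21 gives 518/9 + (1/9)q − (305.2 - 0.2q) = 21, so q' = 863.5.
Then pb = 305.2 − 0.2·863.5 = 132.5 and ps = 518/9 + (1/9)·863.5 = 153.5.
Buyers' price falls by p* − pb = 146 − 132.5 = 13.5; sellers' price rises by ps − p* = 153.5 − 146 = 7.5.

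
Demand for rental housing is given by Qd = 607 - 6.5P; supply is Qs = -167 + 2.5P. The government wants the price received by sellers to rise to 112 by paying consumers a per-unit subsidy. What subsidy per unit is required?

Required subsidy s = 36 per unit

At a seller price of 112, quantity supplied is -167 + 2.5·112 = 113.
Buyers absorb 113 only when they pay Pb with 607 − 6.5·Pb = 113, i.e. Pb = 76.
s = Ps − Pb = 112 − 76 = 36.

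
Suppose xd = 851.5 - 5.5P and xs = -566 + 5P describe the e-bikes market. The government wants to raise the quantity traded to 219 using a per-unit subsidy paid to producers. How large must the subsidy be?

At x = 219, invert demand for the buyer price: Pb = (851.5 − 219)/5.5 = 115; invert supply for the seller price: Ps = (219 − (-566))/5 = 157.
The subsidy must fill the gap: s = Ps − Pb = 157 − 115 = 42.

Required subsidy s = 42 per unit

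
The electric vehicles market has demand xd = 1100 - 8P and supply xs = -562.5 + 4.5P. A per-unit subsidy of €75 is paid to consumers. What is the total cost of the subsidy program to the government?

Government cost = €18900

Pre-subsidy: 1100 - 8P = -562.5 + 4.5P gives P* = 133, x* = 36.
With the rebate, buyers effectively pay Pb = Ps − 75, where Ps is the price sellers receive.
Demand in terms of Ps becomes xd = 1100 − 8(Ps − 75) = 1700 - 8Ps. Setting this equal to supply: 1700 - 8Ps = -562.5 + 4.5Ps, so Ps = 181.
Buyers pay Pb = 181 − 75 = 106; x' = -562.5 + 4.5·181 = 252.
Government outlay = subsidy × quantity = 75 × 252 = 18900.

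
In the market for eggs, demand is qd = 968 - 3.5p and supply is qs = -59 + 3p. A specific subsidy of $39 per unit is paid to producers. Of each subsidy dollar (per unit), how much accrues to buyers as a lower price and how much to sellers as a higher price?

Buyers gain $18 per unit; sellers gain $21 per unit

Pre-subsidy: 968 - 3.5p = -59 + 3p gives p* = 158, q* = 415.
With the subsidy, sellers receive ps = pb + 39 for each unit, where pb is the price buyers pay.
Supply in terms of pb becomes qs = -59 + 3(pb + 39) = 58 + 3pb. Setting this equal to demand: 968 - 3.5pb = 58 + 3pb, so pb = 140.
Sellers receive ps = 140 + 39 = 179; q' = 968 − 3.5·140 = 478.
Buyers' price falls by p* − pb = 158 − 140 = 18; sellers' price rises by ps − p* = 179 − 158 = 21.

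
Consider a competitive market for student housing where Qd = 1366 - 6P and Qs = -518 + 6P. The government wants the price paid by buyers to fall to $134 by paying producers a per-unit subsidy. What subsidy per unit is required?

At a buyer price of 134, quantity demanded is 1366 − 6·134 = 562.
Sellers supply 562 only when they receive Ps with -518 + 6·Ps = 562, i.e. Ps = 180.
s = Ps − Pb = 180 − 134 = 46.

Required subsidy s = $46 per unit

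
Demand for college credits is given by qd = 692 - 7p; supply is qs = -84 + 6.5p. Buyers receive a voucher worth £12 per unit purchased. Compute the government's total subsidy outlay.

Government cost = 35648/9

Pre-subsidy: 692 - 7p = -84 + 6.5p gives p* = 1552/27, q* = 7820/27.
With the rebate, buyers effectively pay pb = ps − 12, where ps is the price sellers receive.
Demand in terms of ps becomes qd = 692 − 7(ps − 12) = 776 - 7ps. Setting this equal to supply: 776 - 7ps = -84 + 6.5ps, so ps = 1720/27.
Buyers pay pb = 1720/27 − 12 = 1396/27; q' = -84 + 6.5·(1720/27) = 8912/27.
Government outlay = subsidy × quantity = 12 × 8912/27 = 35648/9.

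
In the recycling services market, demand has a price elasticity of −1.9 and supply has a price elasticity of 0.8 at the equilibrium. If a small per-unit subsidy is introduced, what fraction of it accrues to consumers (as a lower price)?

For a small subsidy around the equilibrium, the benefit split depends on the relative slopes, which at a point are proportional to the elasticities.
Buyer share = εs/(εs + |εd|) = 0.8/(0.8 + 1.9) = 8/27; seller share = |εd|/(εs + |εd|) = 19/27.

Consumer share = 8/27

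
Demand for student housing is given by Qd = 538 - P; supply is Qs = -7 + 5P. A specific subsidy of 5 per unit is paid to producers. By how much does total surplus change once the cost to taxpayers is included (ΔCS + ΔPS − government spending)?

Pre-subsidy: 538 - P = -7 + 5P gives P* = 545/6, Q* = 2683/6.
With the subsidy, sellers receive Ps = Pb + 5 for each unit, where Pb is the price buyers pay.
Supply in terms of Pb becomes Qs = -7 + 5(Pb + 5) = 18 + 5Pb. Setting this equal to demand: 538 - Pb = 18 + 5Pb, so Pb = 260/3.
Sellers receive Ps = 260/3 + 5 = 275/3; Q' = 538 − 1·(260/3) = 1354/3.
ΔCS = ½(2683/6 + 1354/3)(545/6 − 260/3) = 1871.875; ΔPS = ½(2683/6 + 1354/3)(275/3 − 545/6) = 374.375.
Government spending = 5 × 1354/3 = 6770/3.
Net change = 1871.875 + 374.375 − 6770/3 = -125/12. The loss equals the DWL triangle ½·5·25/6.

Net change in total surplus = -125/12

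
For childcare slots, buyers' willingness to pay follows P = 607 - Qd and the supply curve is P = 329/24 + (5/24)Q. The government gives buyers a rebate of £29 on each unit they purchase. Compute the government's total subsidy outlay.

Pre-subsidy: 607 - Q = 329/24 + (5/24)Q gives Q* = 491 and P* = 116.
With the rebate, buyers effectively pay Pb = Ps − 29, where Ps is the price sellers receive.
On the curves, Pb = 607 - Q and Ps = 329/24 + (5/24)Q; the wedge Ps − Pb = 29 gives 329/24 + (5/24)Q − (607 - Q) = 29, so Q' = 515.
Then Pb = 607 − 1·515 = 92 and Ps = 329/24 + (5/24)·515 = 121.
Government outlay = subsidy × quantity = 29 × 515 = 14935.

Government cost = £14935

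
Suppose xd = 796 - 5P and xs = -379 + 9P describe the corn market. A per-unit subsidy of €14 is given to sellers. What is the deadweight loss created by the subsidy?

Deadweight loss = €315

Pre-subsidy: 796 - 5P = -379 + 9P gives P* = 1175/14, x* = 5269/14.
With the subsidy, sellers receive Ps = Pb + 14 for each unit, where Pb is the price buyers pay.
Supply in terms of Pb becomes xs = -379 + 9(Pb + 14) = -253 + 9Pb. Setting this equal to demand: 796 - 5Pb = -253 + 9Pb, so Pb = 1049/14.
Sellers receive Ps = 1049/14 + 14 = 1245/14; x' = 796 − 5·(1049/14) = 5899/14.
The subsidy expands output by 5899/14 − 5269/14 = 45 past the efficient level; on those units the gap between marginal cost and willingness to pay runs from 0 up to 14.
DWL = ½ × 14 × 45 = 315.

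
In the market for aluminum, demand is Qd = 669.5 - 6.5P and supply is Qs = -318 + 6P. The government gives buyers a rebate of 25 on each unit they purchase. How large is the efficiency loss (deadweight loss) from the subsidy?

Pre-subsidy: 669.5 - 6.5P = -318 + 6P gives P* = 79, Q* = 156.
With the rebate, buyers effectively pay Pb = Ps − 25, where Ps is the price sellers receive.
Demand in terms of Ps becomes Qd = 669.5 − 6.5(Ps − 25) = 832 - 6.5Ps. Setting this equal to supply: 832 - 6.5Ps = -318 + 6Ps, so Ps = 92.
Buyers pay Pb = 92 − 25 = 67; Q' = -318 + 6·92 = 234.
The subsidy expands output by 234 − 156 = 78 past the efficient level; on those units the gap between marginal cost and willingness to pay runs from 0 up to 25.
DWL = ½ × 25 × 78 = 975.

Deadweight loss = 975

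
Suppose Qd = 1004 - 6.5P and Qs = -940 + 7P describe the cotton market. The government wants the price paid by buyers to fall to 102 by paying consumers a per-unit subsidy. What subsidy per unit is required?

Required subsidy s = 81 per unit

At a buyer price of 102, quantity demanded is 1004 − 6.5·102 = 341.
Sellers supply 341 only when they receive Ps with -940 + 7·Ps = 341, i.e. Ps = 183.
s = Ps − Pb = 183 − 102 = 81.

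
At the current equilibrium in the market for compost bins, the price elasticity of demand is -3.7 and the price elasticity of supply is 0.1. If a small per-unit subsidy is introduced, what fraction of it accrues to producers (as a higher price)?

Producer share = 37/38

For a small subsidy around the equilibrium, the benefit split depends on the relative slopes, which at a point are proportional to the elasticities.
Buyer share = εs/(εs + |εd|) = 0.1/(0.1 + 3.7) = 1/38; seller share = |εd|/(εs + |εd|) = 37/38.
So producers capture 37/38 of the subsidy.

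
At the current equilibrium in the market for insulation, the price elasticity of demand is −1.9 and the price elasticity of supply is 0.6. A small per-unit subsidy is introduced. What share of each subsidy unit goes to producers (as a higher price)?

Producer share = 0.76

For a small subsidy around the equilibrium, the benefit split depends on the relative slopes, which at a point are proportional to the elasticities.
Buyer share = εs/(εs + |εd|) = 0.6/(0.6 + 1.9) = 0.24; seller share = |εd|/(εs + |εd|) = 0.76.
So producers capture 0.76 of the subsidy.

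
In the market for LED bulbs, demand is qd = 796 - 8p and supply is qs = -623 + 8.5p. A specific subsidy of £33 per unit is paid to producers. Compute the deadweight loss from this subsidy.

Deadweight loss = £2244

Pre-subsidy: 796 - 8p = -623 + 8.5p gives p* = 86, q* = 108.
With the subsidy, sellers receive ps = pb + 33 for each unit, where pb is the price buyers pay.
Supply in terms of pb becomes qs = -623 + 8.5(pb + 33) = -342.5 + 8.5pb. Setting this equal to demand: 796 - 8pb = -342.5 + 8.5pb, so pb = 69.
Sellers receive ps = 69 + 33 = 102; q' = 796 − 8·69 = 244.
The subsidy expands output by 244 − 108 = 136 past the efficient level; on those units the gap between marginal cost and willingness to pay runs from 0 up to 33.
DWL = ½ × 33 × 136 = 2244.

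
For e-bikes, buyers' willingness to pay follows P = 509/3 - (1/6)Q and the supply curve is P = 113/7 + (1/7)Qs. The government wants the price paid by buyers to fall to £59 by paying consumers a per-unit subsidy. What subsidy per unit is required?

At a buyer price of 59, quantity demanded is 1018 − 6·59 = 664.
Sellers supply 664 only when they receive Ps = 113/7 + (1/7)·664 = 111.
s = Ps − Pb = 111 − 59 = 52.

Required subsidy s = £52 per unit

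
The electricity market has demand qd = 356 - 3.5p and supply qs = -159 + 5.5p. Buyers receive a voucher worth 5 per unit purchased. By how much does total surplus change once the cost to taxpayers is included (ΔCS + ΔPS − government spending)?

Pre-subsidy: 356 - 3.5p = -159 + 5.5p gives p* = 515/9, q* = 2803/18.
With the rebate, buyers effectively pay pb = ps − 5, where ps is the price sellers receive.
Demand in terms of ps becomes qd = 356 − 3.5(ps − 5) = 373.5 - 3.5ps. Setting this equal to supply: 373.5 - 3.5ps = -159 + 5.5ps, so ps = 355/6.
Buyers pay pb = 355/6 − 5 = 325/6; q' = -159 + 5.5·(355/6) = 1997/12.
ΔCS = ½(2803/18 + 1997/12)(515/9 − 325/6) = 637835/1296; ΔPS = ½(2803/18 + 1997/12)(355/6 − 515/9) = 405895/1296.
Government spending = 5 × 1997/12 = 9985/12.
Net change = 637835/1296 + 405895/1296 − 9985/12 = -1925/72. The loss equals the DWL triangle ½·5·385/36.

Net change in total surplus = -1925/72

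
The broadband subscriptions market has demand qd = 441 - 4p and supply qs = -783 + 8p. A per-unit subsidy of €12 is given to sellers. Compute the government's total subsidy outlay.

Pre-subsidy: 441 - 4p = -783 + 8p gives p* = 102, q* = 33.
With the subsidy, sellers receive ps = pb + 12 for each unit, where pb is the price buyers pay.
Supply in terms of pb becomes qs = -783 + 8(pb + 12) = -687 + 8pb. Setting this equal to demand: 441 - 4pb = -687 + 8pb, so pb = 94.
Sellers receive ps = 94 + 12 = 106; q' = 441 − 4·94 = 65.
Government outlay = subsidy × quantity = 12 × 65 = 780.

Government cost = €780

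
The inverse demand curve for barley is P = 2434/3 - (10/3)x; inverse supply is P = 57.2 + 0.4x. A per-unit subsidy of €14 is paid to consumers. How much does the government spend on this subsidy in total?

Government cost = €2880.5

Pre-subsidy: 2434/3 - (10/3)x = 57.2 + 0.4x gives x* = 202 and P* = 138.
With the rebate, buyers effectively pay Pb = Ps − 14, where Ps is the price sellers receive.
On the curves, Pb = 2434/3 - (10/3)x and Ps = 57.2 + 0.4x; the wedge Ps − Pb = 14 gives 57.2 + 0.4x − (2434/3 - (10/3)x) = 14, so x' = 205.75.
Then Pb = 2434/3 − (10/3)·205.75 = 125.5 and Ps = 57.2 + 0.4·205.75 = 139.5.
Government outlay = subsidy × quantity = 14 × 205.75 = 2880.5.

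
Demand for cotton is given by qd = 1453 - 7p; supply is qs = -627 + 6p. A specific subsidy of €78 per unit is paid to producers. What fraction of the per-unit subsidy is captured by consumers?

Consumer share = 6/13

Pre-subsidy: 1453 - 7p = -627 + 6p gives p* = 160, q* = 333.
With the subsidy, sellers receive ps = pb + 78 for each unit, where pb is the price buyers pay.
Supply in terms of pb becomes qs = -627 + 6(pb + 78) = -159 + 6pb. Setting this equal to demand: 1453 - 7pb = -159 + 6pb, so pb = 124.
Sellers receive ps = 124 + 78 = 202; q' = 1453 − 7·124 = 585.
Buyers' price falls by p* − pb = 160 − 124 = 36; sellers' price rises by ps − p* = 202 − 160 = 42.
So consumers capture 36/78 = 6/13 of each unit of subsidy.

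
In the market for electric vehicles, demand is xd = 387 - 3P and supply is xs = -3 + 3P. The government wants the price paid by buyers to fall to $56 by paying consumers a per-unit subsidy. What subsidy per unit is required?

Required subsidy s = $18 per unit

At a buyer price of 56, quantity demanded is 387 − 3·56 = 219.
Sellers supply 219 only when they receive Ps with -3 + 3·Ps = 219, i.e. Ps = 74.
s = Ps − Pb = 74 − 56 = 18.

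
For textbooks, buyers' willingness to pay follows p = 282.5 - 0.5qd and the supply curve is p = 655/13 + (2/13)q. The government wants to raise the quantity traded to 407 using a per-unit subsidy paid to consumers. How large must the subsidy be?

Required subsidy s = 34 per unit

At q = 407, from the demand curve buyers pay pb = 282.5 − 0.5·407 = 79; from the supply curve sellers need ps = 655/13 + (2/13)·407 = 113.
The subsidy must fill the gap: s = ps − pb = 113 − 79 = 34.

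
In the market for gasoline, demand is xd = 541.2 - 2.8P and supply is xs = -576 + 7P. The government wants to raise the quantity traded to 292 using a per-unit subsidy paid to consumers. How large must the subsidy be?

At x = 292, invert demand for the buyer price: Pb = (541.2 − 292)/2.8 = 89; invert supply for the seller price: Ps = (292 − (-576))/7 = 124.
The subsidy must fill the gap: s = Ps − Pb = 124 − 89 = 35.

Required subsidy s = 35 per unit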